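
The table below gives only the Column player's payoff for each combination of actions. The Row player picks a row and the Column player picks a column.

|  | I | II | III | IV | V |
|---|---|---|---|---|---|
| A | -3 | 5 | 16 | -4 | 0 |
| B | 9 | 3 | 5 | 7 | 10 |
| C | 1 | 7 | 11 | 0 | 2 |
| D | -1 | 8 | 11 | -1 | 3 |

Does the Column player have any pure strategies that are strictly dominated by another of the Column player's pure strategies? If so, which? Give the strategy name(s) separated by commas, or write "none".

I is strictly dominated by V (A: 0>-3, B: 10>9, C: 2>1, D: 3>-1).
II is strictly dominated by III (A: 16>5, B: 5>3, C: 11>7, D: 11>8).
III is not dominated — it holds its own against I at A (16>-3); II at A (16>5); IV at A (16>-4); V at A (16>0).
IV: dominated, since V does at least as well everywhere (A: 0>-4, B: 10>7, C: 2>0, D: 3>-1).
V is not dominated — it holds its own against I at A (0>-3); II at B (10>3); III at B (10>5); IV at A (0>-4).

I, II, IV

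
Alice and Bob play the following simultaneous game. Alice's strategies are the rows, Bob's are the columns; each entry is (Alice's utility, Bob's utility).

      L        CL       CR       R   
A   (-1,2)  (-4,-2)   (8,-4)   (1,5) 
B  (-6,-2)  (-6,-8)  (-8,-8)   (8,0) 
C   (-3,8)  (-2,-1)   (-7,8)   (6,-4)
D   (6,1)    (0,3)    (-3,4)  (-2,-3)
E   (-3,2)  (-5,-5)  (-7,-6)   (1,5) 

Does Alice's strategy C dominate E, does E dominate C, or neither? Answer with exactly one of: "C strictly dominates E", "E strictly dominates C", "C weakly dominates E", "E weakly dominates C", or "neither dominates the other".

Compare C to E across each opponent action: L: -3=-3, CL: -2>-5, CR: -7=-7, R: 6>1.
C is at least as good everywhere and strictly better somewhere (tied only at L, CR), so C weakly but not strictly dominates E.

C weakly dominates E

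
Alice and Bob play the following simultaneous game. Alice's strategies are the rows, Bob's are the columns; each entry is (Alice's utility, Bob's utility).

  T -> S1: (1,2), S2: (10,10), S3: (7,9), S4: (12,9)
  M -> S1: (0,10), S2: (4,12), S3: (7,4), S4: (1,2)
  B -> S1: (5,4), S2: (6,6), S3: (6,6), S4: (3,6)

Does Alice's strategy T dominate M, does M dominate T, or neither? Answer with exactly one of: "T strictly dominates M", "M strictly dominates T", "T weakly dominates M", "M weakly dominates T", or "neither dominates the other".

Compare T to M across every action of Bob: S1: 1>0, S2: 10>4, S3: 7=7, S4: 12>1.
T is at least as good everywhere and strictly better somewhere (tied only at S3), so T weakly but not strictly dominates M.

T weakly dominates M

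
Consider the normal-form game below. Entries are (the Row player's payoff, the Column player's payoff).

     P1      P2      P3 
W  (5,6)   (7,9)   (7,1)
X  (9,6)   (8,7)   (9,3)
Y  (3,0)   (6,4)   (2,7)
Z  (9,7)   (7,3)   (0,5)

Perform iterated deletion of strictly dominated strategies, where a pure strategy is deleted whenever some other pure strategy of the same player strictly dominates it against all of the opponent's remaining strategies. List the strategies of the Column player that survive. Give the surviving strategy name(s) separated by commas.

P1, P2

For the Row player, X strictly dominates W on the remaining columns (P1: 9>5, P2: 8>7, P3: 9>7); eliminate W.
The Row player's strategy Y is strictly dominated by X (P1: 9>3, P2: 8>6, P3: 9>2) and is removed.
The Column player's strategy P3 is strictly dominated by P1 (X: 6>3, Z: 7>5) and is removed.
Among the remaining strategies, none is strictly dominated by another pure strategy of the same player, so the elimination stops.
Surviving strategies — the Row player: {X, Z}; the Column player: {P1, P2}.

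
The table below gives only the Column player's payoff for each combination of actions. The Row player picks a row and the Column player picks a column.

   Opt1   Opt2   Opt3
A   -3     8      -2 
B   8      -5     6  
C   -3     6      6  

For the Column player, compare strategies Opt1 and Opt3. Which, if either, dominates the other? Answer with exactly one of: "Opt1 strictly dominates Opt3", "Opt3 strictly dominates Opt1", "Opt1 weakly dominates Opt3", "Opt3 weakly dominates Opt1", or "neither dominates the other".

Compare Opt1 to Opt3 across each opponent action: A: -3<-2, B: 8>6, C: -3<6.
Opt1 does better at B but worse at A, C; neither strategy dominates the other.

neither dominates the other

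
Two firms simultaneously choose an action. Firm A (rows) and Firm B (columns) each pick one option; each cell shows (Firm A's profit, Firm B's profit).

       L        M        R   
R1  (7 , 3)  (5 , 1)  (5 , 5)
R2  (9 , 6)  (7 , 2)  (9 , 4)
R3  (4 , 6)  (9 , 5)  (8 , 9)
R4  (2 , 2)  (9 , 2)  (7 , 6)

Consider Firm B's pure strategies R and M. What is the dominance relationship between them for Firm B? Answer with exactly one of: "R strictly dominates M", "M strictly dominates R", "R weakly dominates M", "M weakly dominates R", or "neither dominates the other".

Compare R to M across each opponent action: R1: 5>1, R2: 4>2, R3: 9>5, R4: 6>2.
R gives a strictly higher payoff against each opponent action, so R strictly dominates M.

R strictly dominates M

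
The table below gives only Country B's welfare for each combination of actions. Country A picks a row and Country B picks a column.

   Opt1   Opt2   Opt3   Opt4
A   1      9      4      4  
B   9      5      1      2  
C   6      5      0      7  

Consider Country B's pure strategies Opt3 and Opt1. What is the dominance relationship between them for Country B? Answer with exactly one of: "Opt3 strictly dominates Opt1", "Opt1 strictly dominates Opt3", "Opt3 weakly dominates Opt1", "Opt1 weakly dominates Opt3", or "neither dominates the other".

neither dominates the other

Opt3's payoffs vs Opt1's, by Country A's action — A: 4>1, B: 1<9, C: 0<6.
Opt3 does better at A but worse at B, C; neither strategy dominates the other.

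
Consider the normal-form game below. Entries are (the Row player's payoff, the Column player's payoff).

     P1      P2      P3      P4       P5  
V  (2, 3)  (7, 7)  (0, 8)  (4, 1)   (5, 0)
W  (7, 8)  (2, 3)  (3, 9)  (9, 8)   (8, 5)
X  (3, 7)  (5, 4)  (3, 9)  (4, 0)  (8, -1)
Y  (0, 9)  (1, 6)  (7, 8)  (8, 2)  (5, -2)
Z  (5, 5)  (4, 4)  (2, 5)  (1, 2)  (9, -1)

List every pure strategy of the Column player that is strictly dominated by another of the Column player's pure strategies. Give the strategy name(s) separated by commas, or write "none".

Nothing dominates P1: P2 at W (8>3); P3 at Y (9>8); P4 at V (3>1); P5 at V (3>0).
P3 strictly dominates P2 — V: 8>7, W: 9>3, X: 9>4, Y: 8>6, Z: 5>4.
P3: no other strategy beats it everywhere (P1 at V (8>3); P2 at V (8>7); P4 at V (8>1); P5 at V (8>0)).
P3 strictly dominates P4 — V: 8>1, W: 9>8, X: 9>0, Y: 8>2, Z: 5>2.
P1 strictly dominates P5 — V: 3>0, W: 8>5, X: 7>-1, Y: 9>-2, Z: 5>-1.

P2, P4, P5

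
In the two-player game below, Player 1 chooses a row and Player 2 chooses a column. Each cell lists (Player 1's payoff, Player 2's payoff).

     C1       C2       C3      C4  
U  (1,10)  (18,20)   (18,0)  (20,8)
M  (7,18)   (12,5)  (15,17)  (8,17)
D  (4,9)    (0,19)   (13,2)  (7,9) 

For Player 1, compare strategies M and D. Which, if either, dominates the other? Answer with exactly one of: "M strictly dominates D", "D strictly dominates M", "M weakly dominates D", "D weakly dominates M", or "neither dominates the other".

M's payoffs vs D's, by Player 2's action — C1: 7>4, C2: 12>0, C3: 15>13, C4: 8>7.
Every comparison favours M, so M strictly dominates D.

M strictly dominates D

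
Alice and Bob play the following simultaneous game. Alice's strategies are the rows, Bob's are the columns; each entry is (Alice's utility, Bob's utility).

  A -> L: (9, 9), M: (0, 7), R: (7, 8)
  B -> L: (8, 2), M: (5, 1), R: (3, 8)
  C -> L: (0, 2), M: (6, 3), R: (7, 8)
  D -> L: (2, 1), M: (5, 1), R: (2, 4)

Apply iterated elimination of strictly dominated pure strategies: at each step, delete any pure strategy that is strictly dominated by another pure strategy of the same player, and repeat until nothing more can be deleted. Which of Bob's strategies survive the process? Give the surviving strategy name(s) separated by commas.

L, R

For Bob, R strictly dominates M on the remaining rows (A: 8>7, B: 8>1, C: 8>3, D: 4>1); eliminate M.
For Alice, A strictly dominates B on the remaining columns (L: 9>8, R: 7>3); eliminate B.
Row D is eliminated: A beats it against every remaining column (L: 9>2, R: 7>2).
Among the remaining strategies, none is strictly dominated by another pure strategy of the same player, so the elimination stops.
Surviving strategies — Alice: {A, C}; Bob: {L, R}.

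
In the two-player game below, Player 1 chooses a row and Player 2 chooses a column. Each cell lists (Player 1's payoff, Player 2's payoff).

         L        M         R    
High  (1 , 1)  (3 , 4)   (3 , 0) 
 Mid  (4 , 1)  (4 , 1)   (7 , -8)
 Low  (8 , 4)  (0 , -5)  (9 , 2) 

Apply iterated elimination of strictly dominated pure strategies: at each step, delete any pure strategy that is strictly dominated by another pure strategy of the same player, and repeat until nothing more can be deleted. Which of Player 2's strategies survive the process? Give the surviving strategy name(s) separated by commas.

L, M

Player 1's strategy High is strictly dominated by Mid (L: 4>1, M: 4>3, R: 7>3) and is removed.
Player 2's strategy R is strictly dominated by L (Mid: 1>-8, Low: 4>2) and is removed.
Among the remaining strategies, none is strictly dominated by another pure strategy of the same player, so the elimination stops.
Surviving strategies — Player 1: {Mid, Low}; Player 2: {L, M}.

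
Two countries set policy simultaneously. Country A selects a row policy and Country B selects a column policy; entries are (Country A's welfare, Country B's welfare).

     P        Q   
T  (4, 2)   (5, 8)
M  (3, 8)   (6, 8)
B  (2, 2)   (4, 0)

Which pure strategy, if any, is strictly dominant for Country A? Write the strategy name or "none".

none

T fails to dominate M at Q (5<6).
M fails to dominate T at P (3<4).
B fails to dominate T at P (2<4).
No single strategy dominates all the others.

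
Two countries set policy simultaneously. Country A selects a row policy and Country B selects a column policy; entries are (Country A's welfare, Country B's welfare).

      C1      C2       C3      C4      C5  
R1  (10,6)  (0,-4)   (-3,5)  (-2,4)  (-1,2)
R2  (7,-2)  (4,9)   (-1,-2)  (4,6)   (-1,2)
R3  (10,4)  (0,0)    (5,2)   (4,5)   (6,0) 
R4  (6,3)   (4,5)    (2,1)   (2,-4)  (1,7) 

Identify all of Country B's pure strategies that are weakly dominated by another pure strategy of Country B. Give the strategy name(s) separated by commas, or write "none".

C1 is not dominated — it holds its own against C2 at R1 (6>-4); C3 at R1 (6>5); C4 at R1 (6>4); C5 at R1 (6>2).
C2: no other strategy beats it everywhere (C1 at R2 (9>-2); C3 at R2 (9>-2); C4 at R2 (9>6); C5 at R2 (9>2)).
C3 is weakly dominated by C1 (R1: 6>5, R2: -2=-2, R3: 4>2, R4: 3>1).
C4: no other strategy beats it everywhere (C1 at R2 (6>-2); C2 at R1 (4>-4); C3 at R2 (6>-2); C5 at R1 (4>2)).
C5 is not dominated — it holds its own against C1 at R2 (2>-2); C2 at R1 (2>-4); C3 at R2 (2>-2); C4 at R4 (7>-4).

C3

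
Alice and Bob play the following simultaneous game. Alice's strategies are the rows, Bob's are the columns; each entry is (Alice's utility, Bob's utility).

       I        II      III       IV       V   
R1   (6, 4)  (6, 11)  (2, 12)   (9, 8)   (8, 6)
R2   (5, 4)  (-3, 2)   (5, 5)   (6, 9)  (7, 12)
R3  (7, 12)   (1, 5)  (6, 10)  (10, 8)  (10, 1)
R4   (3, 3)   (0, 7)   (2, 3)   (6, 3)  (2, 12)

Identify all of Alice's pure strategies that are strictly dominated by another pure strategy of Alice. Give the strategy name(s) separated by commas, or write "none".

R1 is not dominated — it holds its own against R2 at I (6>5); R3 at II (6>1); R4 at I (6>3).
R2: dominated, since R3 does at least as well everywhere (I: 7>5, II: 1>-3, III: 6>5, IV: 10>6, V: 10>7).
R3 is not dominated — it holds its own against R1 at I (7>6); R2 at I (7>5); R4 at I (7>3).
R3 strictly dominates R4 — I: 7>3, II: 1>0, III: 6>2, IV: 10>6, V: 10>2.

R2, R4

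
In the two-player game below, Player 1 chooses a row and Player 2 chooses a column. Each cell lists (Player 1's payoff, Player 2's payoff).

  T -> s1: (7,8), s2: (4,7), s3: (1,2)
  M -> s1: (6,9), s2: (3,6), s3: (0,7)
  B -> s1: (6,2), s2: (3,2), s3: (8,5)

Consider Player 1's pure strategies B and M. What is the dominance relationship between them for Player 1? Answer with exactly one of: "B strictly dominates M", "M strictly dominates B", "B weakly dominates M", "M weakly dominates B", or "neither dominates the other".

B's payoffs vs M's, by Player 2's action — s1: 6=6, s2: 3=3, s3: 8>0.
B is at least as good everywhere and strictly better somewhere (tied only at s1, s2), so B weakly but not strictly dominates M.

B weakly dominates M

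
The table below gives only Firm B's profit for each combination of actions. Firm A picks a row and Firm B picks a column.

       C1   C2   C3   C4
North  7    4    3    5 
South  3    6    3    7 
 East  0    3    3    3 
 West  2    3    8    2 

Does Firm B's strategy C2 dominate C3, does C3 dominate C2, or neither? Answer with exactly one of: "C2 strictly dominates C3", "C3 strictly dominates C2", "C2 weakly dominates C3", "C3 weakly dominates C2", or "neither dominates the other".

neither dominates the other

Compare C2 to C3 across each opponent action: North: 4>3, South: 6>3, East: 3=3, West: 3<8.
C2 does better at North, South but worse at West; neither strategy dominates the other.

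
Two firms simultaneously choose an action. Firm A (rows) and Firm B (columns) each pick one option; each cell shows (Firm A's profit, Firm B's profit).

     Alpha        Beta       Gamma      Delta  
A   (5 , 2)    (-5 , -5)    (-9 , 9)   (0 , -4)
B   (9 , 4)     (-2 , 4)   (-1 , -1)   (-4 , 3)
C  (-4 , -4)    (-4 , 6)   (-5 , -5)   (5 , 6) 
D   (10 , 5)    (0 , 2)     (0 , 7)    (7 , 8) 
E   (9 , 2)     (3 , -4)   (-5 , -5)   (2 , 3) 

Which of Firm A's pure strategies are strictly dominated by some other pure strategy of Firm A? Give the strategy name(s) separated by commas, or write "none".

A, B, C

A is strictly dominated by D (Alpha: 10>5, Beta: 0>-5, Gamma: 0>-9, Delta: 7>0).
B: dominated, since D does at least as well everywhere (Alpha: 10>9, Beta: 0>-2, Gamma: 0>-1, Delta: 7>-4).
C: dominated, since D does at least as well everywhere (Alpha: 10>-4, Beta: 0>-4, Gamma: 0>-5, Delta: 7>5).
D: no other strategy beats it everywhere (A at Alpha (10>5); B at Alpha (10>9); C at Alpha (10>-4); E at Alpha (10>9)).
E: no other strategy beats it everywhere (A at Alpha (9>5); B at Alpha (9=9); C at Alpha (9>-4); D at Beta (3>0)).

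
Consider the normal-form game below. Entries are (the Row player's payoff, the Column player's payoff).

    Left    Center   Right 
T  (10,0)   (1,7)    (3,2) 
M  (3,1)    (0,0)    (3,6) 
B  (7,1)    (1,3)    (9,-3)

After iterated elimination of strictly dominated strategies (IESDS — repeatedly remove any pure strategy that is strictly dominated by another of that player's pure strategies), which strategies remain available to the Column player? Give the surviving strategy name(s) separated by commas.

Row M is eliminated: B beats it against every remaining column (Left: 7>3, Center: 1>0, Right: 9>3).
The Column player's strategy Left is strictly dominated by Center (T: 7>0, B: 3>1) and is removed.
For the Column player, Center strictly dominates Right on the remaining rows (T: 7>2, B: 3>-3); eliminate Right.
Among the remaining strategies, none is strictly dominated by another pure strategy of the same player, so the elimination stops.
Surviving strategies — the Row player: {T, B}; the Column player: {Center}.

Center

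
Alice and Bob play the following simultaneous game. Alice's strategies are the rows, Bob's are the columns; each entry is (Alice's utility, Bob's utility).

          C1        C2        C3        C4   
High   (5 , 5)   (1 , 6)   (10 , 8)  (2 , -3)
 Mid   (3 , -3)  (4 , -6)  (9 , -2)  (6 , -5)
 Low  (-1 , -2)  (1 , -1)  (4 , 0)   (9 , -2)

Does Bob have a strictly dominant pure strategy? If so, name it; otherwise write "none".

C3 vs C1: High: 8>5, Mid: -2>-3, Low: 0>-2.
C3 vs C2: High: 8>6, Mid: -2>-6, Low: 0>-1.
C3 vs C4: High: 8>-3, Mid: -2>-5, Low: 0>-2.
C3 strictly beats every other strategy against every opponent action, so it is strictly dominant.

C3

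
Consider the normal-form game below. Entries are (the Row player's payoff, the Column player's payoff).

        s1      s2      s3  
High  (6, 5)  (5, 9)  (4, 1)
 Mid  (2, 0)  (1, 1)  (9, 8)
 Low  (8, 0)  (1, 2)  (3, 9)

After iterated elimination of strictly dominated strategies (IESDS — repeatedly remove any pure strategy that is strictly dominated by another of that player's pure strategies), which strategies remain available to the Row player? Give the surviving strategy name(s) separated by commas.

High, Mid

For the Column player, s2 strictly dominates s1 on the remaining rows (High: 9>5, Mid: 1>0, Low: 2>0); eliminate s1.
The Row player's strategy Low is strictly dominated by High (s2: 5>1, s3: 4>3) and is removed.
Among the remaining strategies, none is strictly dominated by another pure strategy of the same player, so the elimination stops.
Surviving strategies — the Row player: {High, Mid}; the Column player: {s2, s3}.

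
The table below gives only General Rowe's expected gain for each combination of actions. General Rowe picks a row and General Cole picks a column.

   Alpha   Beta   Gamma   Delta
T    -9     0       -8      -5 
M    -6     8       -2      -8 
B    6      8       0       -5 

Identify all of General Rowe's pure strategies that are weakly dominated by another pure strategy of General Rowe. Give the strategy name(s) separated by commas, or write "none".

B weakly dominates T — Alpha: 6>-9, Beta: 8>0, Gamma: 0>-8, Delta: -5=-5.
M: dominated, since B does at least as well everywhere (Alpha: 6>-6, Beta: 8=8, Gamma: 0>-2, Delta: -5>-8).
Nothing dominates B: T at Alpha (6>-9); M at Alpha (6>-6).

T, M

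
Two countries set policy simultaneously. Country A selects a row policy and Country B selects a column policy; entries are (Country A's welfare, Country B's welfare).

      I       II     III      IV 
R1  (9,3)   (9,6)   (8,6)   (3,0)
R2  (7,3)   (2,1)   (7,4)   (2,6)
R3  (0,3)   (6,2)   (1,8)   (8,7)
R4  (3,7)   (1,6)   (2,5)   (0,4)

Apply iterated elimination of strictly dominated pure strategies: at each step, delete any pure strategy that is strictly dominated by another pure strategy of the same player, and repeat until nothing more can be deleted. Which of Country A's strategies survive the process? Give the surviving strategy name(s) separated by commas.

R1

Row R2 is eliminated: R1 beats it against every remaining column (I: 9>7, II: 9>2, III: 8>7, IV: 3>2).
For Country A, R1 strictly dominates R4 on the remaining columns (I: 9>3, II: 9>1, III: 8>2, IV: 3>0); eliminate R4.
Column I is eliminated: III beats it against every remaining row (R1: 6>3, R3: 8>3).
Country B's strategy IV is strictly dominated by III (R1: 6>0, R3: 8>7) and is removed.
Row R3 is eliminated: R1 beats it against every remaining column (II: 9>6, III: 8>1).
Among the remaining strategies, none is strictly dominated by another pure strategy of the same player, so the elimination stops.
Surviving strategies — Country A: {R1}; Country B: {II, III}.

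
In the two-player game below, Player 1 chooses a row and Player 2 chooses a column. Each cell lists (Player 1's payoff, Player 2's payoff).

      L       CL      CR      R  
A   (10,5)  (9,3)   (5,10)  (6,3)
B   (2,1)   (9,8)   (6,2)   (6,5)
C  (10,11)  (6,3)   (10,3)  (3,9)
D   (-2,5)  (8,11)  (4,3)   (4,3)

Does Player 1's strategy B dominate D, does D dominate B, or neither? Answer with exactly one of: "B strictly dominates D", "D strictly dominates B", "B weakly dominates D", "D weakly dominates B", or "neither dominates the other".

B strictly dominates D

Compare B to D across every action of Player 2: L: 2>-2, CL: 9>8, CR: 6>4, R: 6>4.
Every comparison favours B, so B strictly dominates D.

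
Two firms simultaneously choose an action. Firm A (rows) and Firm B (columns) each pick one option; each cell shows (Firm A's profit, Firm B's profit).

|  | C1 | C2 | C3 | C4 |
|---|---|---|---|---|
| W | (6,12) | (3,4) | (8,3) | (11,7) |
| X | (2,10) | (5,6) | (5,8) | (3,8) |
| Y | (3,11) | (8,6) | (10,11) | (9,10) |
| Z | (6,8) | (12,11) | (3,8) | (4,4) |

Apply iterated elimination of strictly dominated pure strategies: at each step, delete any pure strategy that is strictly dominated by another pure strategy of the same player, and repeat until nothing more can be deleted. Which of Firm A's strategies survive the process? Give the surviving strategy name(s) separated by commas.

W, Y, Z

For Firm A, Y strictly dominates X on the remaining columns (C1: 3>2, C2: 8>5, C3: 10>5, C4: 9>3); eliminate X.
Column C4 is eliminated: C1 beats it against every remaining row (W: 12>7, Y: 11>10, Z: 8>4).
Among the remaining strategies, none is strictly dominated by another pure strategy of the same player, so the elimination stops.
Surviving strategies — Firm A: {W, Y, Z}; Firm B: {C1, C2, C3}.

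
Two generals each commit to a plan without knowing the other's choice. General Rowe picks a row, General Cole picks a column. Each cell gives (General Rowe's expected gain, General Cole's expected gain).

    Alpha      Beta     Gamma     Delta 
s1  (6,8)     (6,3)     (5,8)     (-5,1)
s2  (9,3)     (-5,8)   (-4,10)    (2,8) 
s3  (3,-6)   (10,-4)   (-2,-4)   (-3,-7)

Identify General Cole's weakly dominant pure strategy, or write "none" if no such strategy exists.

Gamma vs Alpha: s1: 8=8, s2: 10>3, s3: -4>-6.
Gamma vs Beta: s1: 8>3, s2: 10>8, s3: -4=-4.
Gamma vs Delta: s1: 8>1, s2: 10>8, s3: -4>-7.
Gamma is at least as good as every other strategy against every opponent action, so it is weakly dominant.

Gamma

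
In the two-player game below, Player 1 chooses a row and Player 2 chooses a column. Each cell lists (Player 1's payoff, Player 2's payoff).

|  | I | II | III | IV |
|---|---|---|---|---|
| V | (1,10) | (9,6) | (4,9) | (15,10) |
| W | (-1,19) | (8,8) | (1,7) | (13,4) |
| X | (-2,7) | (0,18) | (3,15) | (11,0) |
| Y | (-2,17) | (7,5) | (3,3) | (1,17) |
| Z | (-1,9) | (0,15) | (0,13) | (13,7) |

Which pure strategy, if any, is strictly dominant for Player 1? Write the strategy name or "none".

V vs W: I: 1>-1, II: 9>8, III: 4>1, IV: 15>13.
V vs X: I: 1>-2, II: 9>0, III: 4>3, IV: 15>11.
V vs Y: I: 1>-2, II: 9>7, III: 4>3, IV: 15>1.
V vs Z: I: 1>-1, II: 9>0, III: 4>0, IV: 15>13.
V strictly beats every other strategy against every opponent action, so it is strictly dominant.

V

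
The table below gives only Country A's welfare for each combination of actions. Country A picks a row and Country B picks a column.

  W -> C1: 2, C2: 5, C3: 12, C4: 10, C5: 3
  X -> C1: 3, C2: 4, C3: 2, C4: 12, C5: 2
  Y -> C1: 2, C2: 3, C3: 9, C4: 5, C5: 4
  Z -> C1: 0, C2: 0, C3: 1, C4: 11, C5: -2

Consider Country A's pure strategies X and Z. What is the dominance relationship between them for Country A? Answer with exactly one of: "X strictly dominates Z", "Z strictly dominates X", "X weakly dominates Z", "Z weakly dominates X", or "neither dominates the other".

X's payoffs vs Z's, by Country B's action — C1: 3>0, C2: 4>0, C3: 2>1, C4: 12>11, C5: 2>-2.
X gives a strictly higher payoff against each choice by Country B, so X strictly dominates Z.

X strictly dominates Z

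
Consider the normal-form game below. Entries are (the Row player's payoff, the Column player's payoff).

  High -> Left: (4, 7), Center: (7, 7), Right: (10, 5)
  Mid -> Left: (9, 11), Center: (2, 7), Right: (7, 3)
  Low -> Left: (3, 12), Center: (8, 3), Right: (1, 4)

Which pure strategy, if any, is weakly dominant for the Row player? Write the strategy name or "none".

High fails to dominate Mid at Left (4<9).
Mid fails to dominate High at Center (2<7).
Low fails to dominate High at Left (3<4).
No single strategy dominates all the others.

none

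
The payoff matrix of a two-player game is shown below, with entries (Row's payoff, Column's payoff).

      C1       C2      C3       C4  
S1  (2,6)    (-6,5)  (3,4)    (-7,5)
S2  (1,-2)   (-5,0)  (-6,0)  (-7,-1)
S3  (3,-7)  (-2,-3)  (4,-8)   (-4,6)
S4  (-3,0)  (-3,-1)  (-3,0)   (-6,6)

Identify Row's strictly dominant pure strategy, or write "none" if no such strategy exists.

S3 vs S1: C1: 3>2, C2: -2>-6, C3: 4>3, C4: -4>-7.
S3 vs S2: C1: 3>1, C2: -2>-5, C3: 4>-6, C4: -4>-7.
S3 vs S4: C1: 3>-3, C2: -2>-3, C3: 4>-3, C4: -4>-6.
S3 strictly beats every other strategy against every opponent action, so it is strictly dominant.

S3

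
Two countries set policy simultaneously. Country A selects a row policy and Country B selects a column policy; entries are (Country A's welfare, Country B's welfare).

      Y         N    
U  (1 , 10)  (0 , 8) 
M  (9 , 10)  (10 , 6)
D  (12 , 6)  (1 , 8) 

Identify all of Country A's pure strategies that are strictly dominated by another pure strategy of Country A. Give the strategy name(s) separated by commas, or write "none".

U

M strictly dominates U — Y: 9>1, N: 10>0.
Nothing dominates M: U at Y (9>1); D at N (10>1).
D: no other strategy beats it everywhere (U at Y (12>1); M at Y (12>9)).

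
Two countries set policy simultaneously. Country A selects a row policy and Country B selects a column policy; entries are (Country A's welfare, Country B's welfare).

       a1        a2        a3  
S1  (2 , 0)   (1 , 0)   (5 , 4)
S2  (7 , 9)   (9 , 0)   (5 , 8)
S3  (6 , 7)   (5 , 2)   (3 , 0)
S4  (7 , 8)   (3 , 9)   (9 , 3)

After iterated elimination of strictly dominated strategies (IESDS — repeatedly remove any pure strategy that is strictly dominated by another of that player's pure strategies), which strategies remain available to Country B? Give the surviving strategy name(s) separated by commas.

a1, a2

Row S1 is eliminated: S4 beats it against every remaining column (a1: 7>2, a2: 3>1, a3: 9>5).
Row S3 is eliminated: S2 beats it against every remaining column (a1: 7>6, a2: 9>5, a3: 5>3).
Country B's strategy a3 is strictly dominated by a1 (S2: 9>8, S4: 8>3) and is removed.
Among the remaining strategies, none is strictly dominated by another pure strategy of the same player, so the elimination stops.
Surviving strategies — Country A: {S2, S4}; Country B: {a1, a2}.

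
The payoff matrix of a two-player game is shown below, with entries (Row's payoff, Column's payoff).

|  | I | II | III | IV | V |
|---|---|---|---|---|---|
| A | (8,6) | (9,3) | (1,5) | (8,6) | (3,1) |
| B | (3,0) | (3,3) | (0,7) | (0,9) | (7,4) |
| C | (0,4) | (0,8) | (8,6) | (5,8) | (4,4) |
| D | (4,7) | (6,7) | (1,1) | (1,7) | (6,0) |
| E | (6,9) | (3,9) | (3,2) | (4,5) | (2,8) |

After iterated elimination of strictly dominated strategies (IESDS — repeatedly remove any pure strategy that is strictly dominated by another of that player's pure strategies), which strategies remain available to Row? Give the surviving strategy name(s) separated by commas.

A

For Column, IV strictly dominates III on the remaining rows (A: 6>5, B: 9>7, C: 8>6, D: 7>1, E: 5>2); eliminate III.
Row E is eliminated: A beats it against every remaining column (I: 8>6, II: 9>3, IV: 8>4, V: 3>2).
For Column, IV strictly dominates V on the remaining rows (A: 6>1, B: 9>4, C: 8>4, D: 7>0); eliminate V.
For Row, A strictly dominates B on the remaining columns (I: 8>3, II: 9>3, IV: 8>0); eliminate B.
For Row, A strictly dominates C on the remaining columns (I: 8>0, II: 9>0, IV: 8>5); eliminate C.
Row's strategy D is strictly dominated by A (I: 8>4, II: 9>6, IV: 8>1) and is removed.
Column II is eliminated: I beats it against every remaining row (A: 6>3).
Among the remaining strategies, none is strictly dominated by another pure strategy of the same player, so the elimination stops.
Surviving strategies — Row: {A}; Column: {I, IV}.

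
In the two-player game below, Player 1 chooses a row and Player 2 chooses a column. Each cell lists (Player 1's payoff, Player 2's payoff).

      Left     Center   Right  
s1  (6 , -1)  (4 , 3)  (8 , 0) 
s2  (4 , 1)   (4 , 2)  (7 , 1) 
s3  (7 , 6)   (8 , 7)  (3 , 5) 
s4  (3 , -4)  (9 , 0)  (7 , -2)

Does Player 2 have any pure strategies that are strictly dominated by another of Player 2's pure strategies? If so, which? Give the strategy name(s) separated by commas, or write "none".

Left, Right

Left: dominated, since Center does at least as well everywhere (s1: 3>-1, s2: 2>1, s3: 7>6, s4: 0>-4).
Center: no other strategy beats it everywhere (Left at s1 (3>-1); Right at s1 (3>0)).
Center strictly dominates Right — s1: 3>0, s2: 2>1, s3: 7>5, s4: 0>-2.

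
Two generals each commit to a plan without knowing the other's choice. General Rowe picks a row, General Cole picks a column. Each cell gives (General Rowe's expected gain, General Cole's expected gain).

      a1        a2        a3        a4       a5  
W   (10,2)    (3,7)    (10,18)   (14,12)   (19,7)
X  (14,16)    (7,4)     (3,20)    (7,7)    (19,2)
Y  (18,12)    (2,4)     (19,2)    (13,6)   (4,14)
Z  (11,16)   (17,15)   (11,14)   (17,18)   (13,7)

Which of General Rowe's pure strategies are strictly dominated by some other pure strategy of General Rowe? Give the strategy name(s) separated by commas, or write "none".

none

W is not dominated — it holds its own against X at a3 (10>3); Y at a2 (3>2); Z at a5 (19>13).
Nothing dominates X: W at a1 (14>10); Y at a2 (7>2); Z at a1 (14>11).
Y is not dominated — it holds its own against W at a1 (18>10); X at a1 (18>14); Z at a1 (18>11).
Z: no other strategy beats it everywhere (W at a1 (11>10); X at a2 (17>7); Y at a2 (17>2)).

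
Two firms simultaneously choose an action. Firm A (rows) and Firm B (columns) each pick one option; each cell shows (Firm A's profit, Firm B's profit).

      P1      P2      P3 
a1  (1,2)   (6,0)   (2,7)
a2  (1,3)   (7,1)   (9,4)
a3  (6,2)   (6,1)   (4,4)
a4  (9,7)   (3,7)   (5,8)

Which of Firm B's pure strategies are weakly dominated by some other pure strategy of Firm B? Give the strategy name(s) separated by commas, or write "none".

P1: dominated, since P3 does at least as well everywhere (a1: 7>2, a2: 4>3, a3: 4>2, a4: 8>7).
P2 is weakly dominated by P1 (a1: 2>0, a2: 3>1, a3: 2>1, a4: 7=7).
P3 is not dominated — it holds its own against P1 at a1 (7>2); P2 at a1 (7>0).

P1, P2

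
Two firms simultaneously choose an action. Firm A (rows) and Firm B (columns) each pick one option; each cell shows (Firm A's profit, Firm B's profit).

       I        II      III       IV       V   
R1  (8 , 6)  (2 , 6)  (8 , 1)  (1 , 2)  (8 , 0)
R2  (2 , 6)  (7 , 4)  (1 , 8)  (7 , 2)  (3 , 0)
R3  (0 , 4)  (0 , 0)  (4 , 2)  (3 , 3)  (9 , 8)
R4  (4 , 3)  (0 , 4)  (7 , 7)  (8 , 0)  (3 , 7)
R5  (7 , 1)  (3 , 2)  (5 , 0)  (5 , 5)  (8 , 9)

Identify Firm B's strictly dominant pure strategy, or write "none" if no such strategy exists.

I fails to dominate II at R1 (6=6).
II fails to dominate I at R1 (6=6).
III fails to dominate I at R1 (1<6).
IV fails to dominate I at R1 (2<6).
V fails to dominate I at R1 (0<6).
No single strategy dominates all the others.

none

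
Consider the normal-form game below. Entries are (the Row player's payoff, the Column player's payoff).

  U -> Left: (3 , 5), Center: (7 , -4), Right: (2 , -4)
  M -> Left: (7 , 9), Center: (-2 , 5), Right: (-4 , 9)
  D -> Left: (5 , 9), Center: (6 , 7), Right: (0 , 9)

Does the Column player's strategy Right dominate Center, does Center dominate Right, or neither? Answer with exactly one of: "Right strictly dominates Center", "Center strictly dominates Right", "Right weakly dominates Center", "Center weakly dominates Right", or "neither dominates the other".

Right weakly dominates Center

Right's payoffs vs Center's, by the Row player's action — U: -4=-4, M: 9>5, D: 9>7.
Right is at least as good everywhere and strictly better somewhere (tied only at U), so Right weakly but not strictly dominates Center.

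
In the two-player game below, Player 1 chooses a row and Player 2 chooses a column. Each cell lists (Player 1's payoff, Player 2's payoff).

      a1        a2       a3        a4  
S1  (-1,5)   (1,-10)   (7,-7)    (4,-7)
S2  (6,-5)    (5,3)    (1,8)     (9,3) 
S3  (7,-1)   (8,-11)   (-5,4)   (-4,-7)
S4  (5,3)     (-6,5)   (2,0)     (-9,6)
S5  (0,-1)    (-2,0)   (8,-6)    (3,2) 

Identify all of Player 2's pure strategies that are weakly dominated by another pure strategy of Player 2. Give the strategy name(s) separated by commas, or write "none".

a2

Nothing dominates a1: a2 at S1 (5>-10); a3 at S1 (5>-7); a4 at S1 (5>-7).
a4 weakly dominates a2 — S1: -7>-10, S2: 3=3, S3: -7>-11, S4: 6>5, S5: 2>0.
a3 is not dominated — it holds its own against a1 at S2 (8>-5); a2 at S1 (-7>-10); a4 at S2 (8>3).
Nothing dominates a4: a1 at S2 (3>-5); a2 at S1 (-7>-10); a3 at S4 (6>0).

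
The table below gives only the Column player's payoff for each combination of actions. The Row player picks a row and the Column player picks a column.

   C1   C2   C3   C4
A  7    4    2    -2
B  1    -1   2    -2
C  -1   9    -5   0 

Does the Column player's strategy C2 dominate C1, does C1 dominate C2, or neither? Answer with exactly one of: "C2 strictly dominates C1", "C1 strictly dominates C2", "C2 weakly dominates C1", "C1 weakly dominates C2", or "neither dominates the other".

neither dominates the other

C2's payoffs vs C1's, by the Row player's action — A: 4<7, B: -1<1, C: 9>-1.
C2 does better at C but worse at A, B; neither strategy dominates the other.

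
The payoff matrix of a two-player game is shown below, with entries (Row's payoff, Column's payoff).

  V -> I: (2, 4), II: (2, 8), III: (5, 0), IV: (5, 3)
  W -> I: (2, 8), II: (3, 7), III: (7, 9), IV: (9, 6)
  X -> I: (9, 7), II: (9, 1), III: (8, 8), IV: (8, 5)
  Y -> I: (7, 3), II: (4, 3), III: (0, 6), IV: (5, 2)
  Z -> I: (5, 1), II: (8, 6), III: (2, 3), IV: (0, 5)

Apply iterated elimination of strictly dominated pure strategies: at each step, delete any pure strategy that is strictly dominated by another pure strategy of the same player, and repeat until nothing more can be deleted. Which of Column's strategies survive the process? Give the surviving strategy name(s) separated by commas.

III

Row V is eliminated: X beats it against every remaining column (I: 9>2, II: 9>2, III: 8>5, IV: 8>5).
Row's strategy Y is strictly dominated by X (I: 9>7, II: 9>4, III: 8>0, IV: 8>5) and is removed.
Row Z is eliminated: X beats it against every remaining column (I: 9>5, II: 9>8, III: 8>2, IV: 8>0).
Column I is eliminated: III beats it against every remaining row (W: 9>8, X: 8>7).
Column II is eliminated: III beats it against every remaining row (W: 9>7, X: 8>1).
Column's strategy IV is strictly dominated by III (W: 9>6, X: 8>5) and is removed.
Row's strategy W is strictly dominated by X (III: 8>7) and is removed.
Among the remaining strategies, none is strictly dominated by another pure strategy of the same player, so the elimination stops.
Surviving strategies — Row: {X}; Column: {III}.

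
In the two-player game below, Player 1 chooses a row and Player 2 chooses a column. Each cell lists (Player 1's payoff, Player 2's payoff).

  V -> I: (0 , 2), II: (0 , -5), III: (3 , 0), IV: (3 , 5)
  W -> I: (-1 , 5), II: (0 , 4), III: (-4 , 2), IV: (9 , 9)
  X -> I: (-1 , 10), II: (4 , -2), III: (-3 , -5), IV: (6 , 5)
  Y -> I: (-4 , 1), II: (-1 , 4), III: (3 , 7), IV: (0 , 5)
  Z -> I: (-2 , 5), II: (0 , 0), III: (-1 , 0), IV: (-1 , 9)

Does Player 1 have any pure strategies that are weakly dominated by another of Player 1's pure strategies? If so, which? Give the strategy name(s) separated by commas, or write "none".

V is not dominated — it holds its own against W at I (0>-1); X at I (0>-1); Y at I (0>-4); Z at I (0>-2).
W is not dominated — it holds its own against V at IV (9>3); X at IV (9>6); Y at I (-1>-4); Z at I (-1>-2).
X is not dominated — it holds its own against V at II (4>0); W at II (4>0); Y at I (-1>-4); Z at I (-1>-2).
V weakly dominates Y — I: 0>-4, II: 0>-1, III: 3=3, IV: 3>0.
Z is weakly dominated by V (I: 0>-2, II: 0=0, III: 3>-1, IV: 3>-1).

Y, Z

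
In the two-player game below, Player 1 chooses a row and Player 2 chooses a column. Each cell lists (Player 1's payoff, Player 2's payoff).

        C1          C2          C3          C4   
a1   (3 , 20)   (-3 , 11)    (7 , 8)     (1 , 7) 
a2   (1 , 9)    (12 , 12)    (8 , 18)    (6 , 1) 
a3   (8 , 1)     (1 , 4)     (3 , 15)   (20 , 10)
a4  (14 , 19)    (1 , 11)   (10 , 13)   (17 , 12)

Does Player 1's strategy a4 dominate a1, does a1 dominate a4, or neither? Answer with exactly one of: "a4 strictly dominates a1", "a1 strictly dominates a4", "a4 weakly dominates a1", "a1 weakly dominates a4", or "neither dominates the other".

a4 strictly dominates a1

Compare a4 to a1 across each choice by Player 2: C1: 14>3, C2: 1>-3, C3: 10>7, C4: 17>1.
a4 gives a strictly higher payoff against each choice by Player 2, so a4 strictly dominates a1.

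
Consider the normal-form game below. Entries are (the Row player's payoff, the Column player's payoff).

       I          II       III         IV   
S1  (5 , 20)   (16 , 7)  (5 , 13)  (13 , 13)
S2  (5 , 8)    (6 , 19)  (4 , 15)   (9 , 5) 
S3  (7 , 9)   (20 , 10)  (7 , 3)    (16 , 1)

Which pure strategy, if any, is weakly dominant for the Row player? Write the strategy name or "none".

S3 vs S1: I: 7>5, II: 20>16, III: 7>5, IV: 16>13.
S3 vs S2: I: 7>5, II: 20>6, III: 7>4, IV: 16>9.
S3 is at least as good as every other strategy against every opponent action, so it is weakly dominant.

S3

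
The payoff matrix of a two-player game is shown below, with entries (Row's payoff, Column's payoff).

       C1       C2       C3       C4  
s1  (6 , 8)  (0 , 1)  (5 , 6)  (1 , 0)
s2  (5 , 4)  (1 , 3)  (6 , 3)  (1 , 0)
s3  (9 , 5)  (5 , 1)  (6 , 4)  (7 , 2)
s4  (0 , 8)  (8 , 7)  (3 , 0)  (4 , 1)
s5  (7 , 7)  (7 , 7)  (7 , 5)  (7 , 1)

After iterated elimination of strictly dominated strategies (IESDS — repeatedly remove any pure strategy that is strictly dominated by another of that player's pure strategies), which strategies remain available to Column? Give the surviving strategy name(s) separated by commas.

C1, C2

Row's strategy s1 is strictly dominated by s3 (C1: 9>6, C2: 5>0, C3: 6>5, C4: 7>1) and is removed.
Row s2 is eliminated: s5 beats it against every remaining column (C1: 7>5, C2: 7>1, C3: 7>6, C4: 7>1).
Column C3 is eliminated: C1 beats it against every remaining row (s3: 5>4, s4: 8>0, s5: 7>5).
Column's strategy C4 is strictly dominated by C1 (s3: 5>2, s4: 8>1, s5: 7>1) and is removed.
Among the remaining strategies, none is strictly dominated by another pure strategy of the same player, so the elimination stops.
Surviving strategies — Row: {s3, s4, s5}; Column: {C1, C2}.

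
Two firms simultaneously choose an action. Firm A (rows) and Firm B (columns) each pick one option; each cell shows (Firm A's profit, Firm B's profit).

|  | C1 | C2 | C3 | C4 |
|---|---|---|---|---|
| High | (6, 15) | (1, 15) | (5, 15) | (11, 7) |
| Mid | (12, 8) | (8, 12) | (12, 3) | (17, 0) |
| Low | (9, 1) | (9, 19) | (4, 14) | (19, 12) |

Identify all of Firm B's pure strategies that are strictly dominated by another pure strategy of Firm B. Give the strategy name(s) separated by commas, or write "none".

C1 is not dominated — it holds its own against C2 at High (15=15); C3 at High (15=15); C4 at High (15>7).
Nothing dominates C2: C1 at High (15=15); C3 at High (15=15); C4 at High (15>7).
C3 is not dominated — it holds its own against C1 at High (15=15); C2 at High (15=15); C4 at High (15>7).
C4: dominated, since C2 does at least as well everywhere (High: 15>7, Mid: 12>0, Low: 19>12).

C4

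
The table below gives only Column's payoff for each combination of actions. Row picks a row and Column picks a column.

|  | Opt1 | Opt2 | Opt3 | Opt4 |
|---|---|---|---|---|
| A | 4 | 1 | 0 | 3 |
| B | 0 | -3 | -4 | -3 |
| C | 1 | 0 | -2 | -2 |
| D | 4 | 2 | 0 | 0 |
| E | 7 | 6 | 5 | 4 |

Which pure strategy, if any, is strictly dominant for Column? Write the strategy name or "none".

Opt1 vs Opt2: A: 4>1, B: 0>-3, C: 1>0, D: 4>2, E: 7>6.
Opt1 vs Opt3: A: 4>0, B: 0>-4, C: 1>-2, D: 4>0, E: 7>5.
Opt1 vs Opt4: A: 4>3, B: 0>-3, C: 1>-2, D: 4>0, E: 7>4.
Opt1 strictly beats every other strategy against every opponent action, so it is strictly dominant.

Opt1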